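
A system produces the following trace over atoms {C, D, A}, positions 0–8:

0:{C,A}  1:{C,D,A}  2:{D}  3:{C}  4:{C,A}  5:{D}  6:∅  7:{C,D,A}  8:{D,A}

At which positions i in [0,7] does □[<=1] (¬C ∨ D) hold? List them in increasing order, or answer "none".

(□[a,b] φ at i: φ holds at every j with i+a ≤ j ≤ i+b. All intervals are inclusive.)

Evaluate at each i in [0,7]:
  i=0: ✗ (fails at j=0)
  i=1: ✓ (all of [1,2])
  i=2: ✗ (fails at j=3)
  i=3: ✗ (fails at j=3)
  i=4: ✗ (fails at j=4)
  i=5: ✓ (all of [5,6])
  i=6: ✓ (all of [6,7])
  i=7: ✓ (all of [7,8])

1, 5, 6, 7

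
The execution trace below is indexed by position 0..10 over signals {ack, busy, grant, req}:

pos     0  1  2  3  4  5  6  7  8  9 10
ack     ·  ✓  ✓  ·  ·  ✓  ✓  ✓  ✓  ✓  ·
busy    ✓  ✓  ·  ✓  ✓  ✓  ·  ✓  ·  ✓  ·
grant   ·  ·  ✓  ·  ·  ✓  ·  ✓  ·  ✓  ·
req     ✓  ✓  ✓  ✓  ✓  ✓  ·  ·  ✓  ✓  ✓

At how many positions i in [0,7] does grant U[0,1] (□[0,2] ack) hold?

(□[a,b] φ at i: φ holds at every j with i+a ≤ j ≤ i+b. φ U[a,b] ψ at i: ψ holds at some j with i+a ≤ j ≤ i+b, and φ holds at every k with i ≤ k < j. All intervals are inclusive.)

3

Evaluate at each i in [0,7]:
  i=0: ✗ (no rhs in [0,1])
  i=1: ✗ (no rhs in [1,2])
  i=2: ✗ (no rhs in [2,3])
  i=3: ✗ (no rhs in [3,4])
  i=4: ✗ (lhs fails at k=4 before rhs at j=5)
  i=5: ✓ (rhs at j=5)
  i=6: ✓ (rhs at j=6)
  i=7: ✓ (rhs at j=7)
Positions where it holds: {5, 6, 7} → 3.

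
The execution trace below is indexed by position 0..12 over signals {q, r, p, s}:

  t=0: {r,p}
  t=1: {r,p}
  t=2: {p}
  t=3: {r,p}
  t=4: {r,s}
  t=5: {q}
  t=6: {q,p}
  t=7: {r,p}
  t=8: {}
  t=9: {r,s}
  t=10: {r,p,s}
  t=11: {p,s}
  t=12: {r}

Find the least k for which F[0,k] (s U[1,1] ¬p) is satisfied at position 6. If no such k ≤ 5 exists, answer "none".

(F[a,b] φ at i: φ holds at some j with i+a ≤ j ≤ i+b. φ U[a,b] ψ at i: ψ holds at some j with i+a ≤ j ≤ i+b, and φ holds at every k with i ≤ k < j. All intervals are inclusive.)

5

Scan j = 6,7,… for (s U[1,1] ¬p):
  j=6: fails
  j=7: fails
  j=8: fails
  j=9: fails
  j=10: fails
  j=11: holds
First hit at j=11, so smallest k = 11-6 = 5.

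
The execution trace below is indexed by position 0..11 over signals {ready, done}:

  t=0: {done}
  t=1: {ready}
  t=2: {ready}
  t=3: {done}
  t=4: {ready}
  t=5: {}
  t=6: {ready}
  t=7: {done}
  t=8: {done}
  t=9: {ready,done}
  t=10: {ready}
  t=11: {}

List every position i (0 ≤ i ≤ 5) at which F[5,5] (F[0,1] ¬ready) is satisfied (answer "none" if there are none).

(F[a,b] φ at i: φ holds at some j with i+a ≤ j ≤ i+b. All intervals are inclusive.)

0, 1, 2, 3, 5

Evaluate at each i in [0,5]:
  i=0: ✓ (witness j=5)
  i=1: ✓ (witness j=6)
  i=2: ✓ (witness j=7)
  i=3: ✓ (witness j=8)
  i=4: ✗ (none in [9,9])
  i=5: ✓ (witness j=10)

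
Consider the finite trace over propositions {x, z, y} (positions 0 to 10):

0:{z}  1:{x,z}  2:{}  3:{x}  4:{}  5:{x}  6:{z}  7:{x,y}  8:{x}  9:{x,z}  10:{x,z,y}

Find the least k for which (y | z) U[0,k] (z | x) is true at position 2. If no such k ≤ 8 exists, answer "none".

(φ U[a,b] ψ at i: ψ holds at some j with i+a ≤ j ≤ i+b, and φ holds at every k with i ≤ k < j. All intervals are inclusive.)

none

Need earliest j ≥ 2 with (z | x), and (y | z) at every k in [2,j-1].
  j=2: rhs fails.
  j=3: rhs holds but lhs fails at k=2.
  j=4: rhs fails.
  j=5: rhs holds but lhs fails at k=2.
  j=6: rhs holds but lhs fails at k=2.
  j=7: rhs holds but lhs fails at k=2.
  j=8: rhs holds but lhs fails at k=2.
  j=9: rhs holds but lhs fails at k=2.
  j=10: rhs holds but lhs fails at k=2.
No witness within the range → none.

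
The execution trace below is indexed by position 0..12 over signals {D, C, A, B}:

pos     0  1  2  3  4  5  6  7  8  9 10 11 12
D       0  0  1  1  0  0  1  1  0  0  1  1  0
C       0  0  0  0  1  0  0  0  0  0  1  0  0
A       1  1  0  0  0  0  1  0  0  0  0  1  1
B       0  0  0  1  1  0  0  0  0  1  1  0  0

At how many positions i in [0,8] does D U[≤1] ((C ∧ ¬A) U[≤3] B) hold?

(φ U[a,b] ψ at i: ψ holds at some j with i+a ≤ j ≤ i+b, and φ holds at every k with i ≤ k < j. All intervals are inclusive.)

3

Evaluate at each i in [0,8]:
  i=0: ✗ (no rhs in [0,1])
  i=1: ✗ (no rhs in [1,2])
  i=2: ✓ (rhs at j=3; lhs holds on [2,2])
  i=3: ✓ (rhs at j=3)
  i=4: ✓ (rhs at j=4)
  i=5: ✗ (no rhs in [5,6])
  i=6: ✗ (no rhs in [6,7])
  i=7: ✗ (no rhs in [7,8])
  i=8: ✗ (lhs fails at k=8 before rhs at j=9)
Positions where it holds: {2, 3, 4} → 3.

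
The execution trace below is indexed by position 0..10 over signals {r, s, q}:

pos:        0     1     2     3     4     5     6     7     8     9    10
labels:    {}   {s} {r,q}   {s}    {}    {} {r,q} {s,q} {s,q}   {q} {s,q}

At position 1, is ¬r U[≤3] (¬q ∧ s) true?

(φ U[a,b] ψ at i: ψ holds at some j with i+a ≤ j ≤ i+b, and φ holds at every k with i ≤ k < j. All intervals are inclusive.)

Holds

Need some j in [1,4] with (¬q ∧ s), and ¬r at every k in [1,j-1].
  j=1: (¬q ∧ s) holds; no prefix to check → satisfied.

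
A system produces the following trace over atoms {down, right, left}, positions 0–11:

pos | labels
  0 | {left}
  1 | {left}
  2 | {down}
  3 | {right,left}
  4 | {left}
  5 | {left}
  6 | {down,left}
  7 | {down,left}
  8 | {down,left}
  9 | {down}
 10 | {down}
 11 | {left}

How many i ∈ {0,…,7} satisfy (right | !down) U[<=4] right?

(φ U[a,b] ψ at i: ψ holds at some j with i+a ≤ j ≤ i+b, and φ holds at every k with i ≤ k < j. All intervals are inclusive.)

1

Evaluate at each i in [0,7]:
  i=0: ✗ (lhs fails at k=2 before rhs at j=3)
  i=1: ✗ (lhs fails at k=2 before rhs at j=3)
  i=2: ✗ (lhs fails at k=2 before rhs at j=3)
  i=3: ✓ (rhs at j=3)
  i=4: ✗ (no rhs in [4,8])
  i=5: ✗ (no rhs in [5,9])
  i=6: ✗ (no rhs in [6,10])
  i=7: ✗ (no rhs in [7,11])
Positions where it holds: {3} → 1.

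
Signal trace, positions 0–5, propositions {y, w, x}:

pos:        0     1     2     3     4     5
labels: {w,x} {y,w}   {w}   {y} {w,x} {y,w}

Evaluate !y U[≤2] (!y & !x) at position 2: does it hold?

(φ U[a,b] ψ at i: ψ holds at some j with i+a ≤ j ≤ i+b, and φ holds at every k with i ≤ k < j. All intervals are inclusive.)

Yes

Need some j in [2,4] with (!y & !x), and !y at every k in [2,j-1].
  j=2: (!y & !x) holds; no prefix to check → satisfied.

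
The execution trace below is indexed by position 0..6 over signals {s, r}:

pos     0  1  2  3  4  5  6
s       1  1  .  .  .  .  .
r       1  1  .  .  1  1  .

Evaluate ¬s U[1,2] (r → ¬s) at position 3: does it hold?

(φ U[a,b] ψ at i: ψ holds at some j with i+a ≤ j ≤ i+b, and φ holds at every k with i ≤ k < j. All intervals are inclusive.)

Need some j in [4,5] with (r → ¬s), and ¬s at every k in [3,j-1].
  j=4: (r → ¬s) holds; ¬s holds at every k in [3,3] → satisfied.

True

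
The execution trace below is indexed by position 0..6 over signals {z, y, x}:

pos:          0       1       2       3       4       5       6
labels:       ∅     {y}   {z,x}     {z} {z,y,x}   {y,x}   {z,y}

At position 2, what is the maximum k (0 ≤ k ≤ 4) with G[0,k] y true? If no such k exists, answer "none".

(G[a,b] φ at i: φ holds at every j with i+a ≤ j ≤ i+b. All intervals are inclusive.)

none

y must hold from j=2 onward; find where it first fails.
  j=2: fails → no k works.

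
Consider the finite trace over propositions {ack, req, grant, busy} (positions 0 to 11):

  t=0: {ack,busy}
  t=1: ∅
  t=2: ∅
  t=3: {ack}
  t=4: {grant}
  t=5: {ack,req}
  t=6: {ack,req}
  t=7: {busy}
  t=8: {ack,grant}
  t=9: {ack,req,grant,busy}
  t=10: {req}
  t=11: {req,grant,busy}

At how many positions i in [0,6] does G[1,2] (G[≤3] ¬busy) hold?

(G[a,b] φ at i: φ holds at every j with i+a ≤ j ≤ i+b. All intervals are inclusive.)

2

Evaluate at each i in [0,6]:
  i=0: ✓ (all of [1,2])
  i=1: ✓ (all of [2,3])
  i=2: ✗ (fails at j=4)
  i=3: ✗ (fails at j=4)
  i=4: ✗ (fails at j=5)
  i=5: ✗ (fails at j=6)
  i=6: ✗ (fails at j=7)
Positions where it holds: {0, 1} → 2.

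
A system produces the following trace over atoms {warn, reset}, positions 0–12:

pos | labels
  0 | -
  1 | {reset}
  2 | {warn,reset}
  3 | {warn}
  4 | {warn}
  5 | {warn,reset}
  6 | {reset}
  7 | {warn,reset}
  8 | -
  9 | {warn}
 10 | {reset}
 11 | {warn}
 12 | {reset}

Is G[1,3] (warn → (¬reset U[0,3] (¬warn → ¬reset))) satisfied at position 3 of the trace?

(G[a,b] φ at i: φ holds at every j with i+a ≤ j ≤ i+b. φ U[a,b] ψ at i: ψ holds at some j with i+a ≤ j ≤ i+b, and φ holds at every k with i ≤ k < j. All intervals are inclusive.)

Check (warn → (¬reset U[0,3] (¬warn → ¬reset))) at every j in [4,6]:
  j=4: antecedent true; consequent holds → ✓
  j=5: antecedent true; consequent holds → ✓
  j=6: antecedent false → ✓
All positions satisfy it → formula holds.

Yes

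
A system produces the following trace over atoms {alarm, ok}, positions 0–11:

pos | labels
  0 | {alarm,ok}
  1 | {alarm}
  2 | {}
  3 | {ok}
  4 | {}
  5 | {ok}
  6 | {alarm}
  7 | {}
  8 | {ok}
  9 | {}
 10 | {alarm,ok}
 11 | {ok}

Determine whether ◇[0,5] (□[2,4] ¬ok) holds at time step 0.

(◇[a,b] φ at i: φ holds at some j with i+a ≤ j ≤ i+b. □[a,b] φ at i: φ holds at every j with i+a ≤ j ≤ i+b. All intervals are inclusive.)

False

Check □[2,4] ¬ok at each j in [0,5]:
  j=0: fails at 3
  j=1: fails at 3
  j=2: fails at 5
  j=3: fails at 5
  j=4: fails at 8
  j=5: fails at 8
No position in the window satisfies it → formula fails.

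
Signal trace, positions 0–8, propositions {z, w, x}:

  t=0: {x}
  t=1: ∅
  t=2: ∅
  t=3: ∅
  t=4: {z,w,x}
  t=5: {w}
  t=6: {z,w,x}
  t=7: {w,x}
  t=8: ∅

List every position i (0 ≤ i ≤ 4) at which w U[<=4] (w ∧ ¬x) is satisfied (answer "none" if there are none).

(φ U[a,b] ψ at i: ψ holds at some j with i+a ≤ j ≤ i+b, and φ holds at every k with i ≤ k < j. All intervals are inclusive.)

Evaluate at each i in [0,4]:
  i=0: ✗ (no rhs in [0,4])
  i=1: ✗ (lhs fails at k=1 before rhs at j=5)
  i=2: ✗ (lhs fails at k=2 before rhs at j=5)
  i=3: ✗ (lhs fails at k=3 before rhs at j=5)
  i=4: ✓ (rhs at j=5; lhs holds on [4,4])

4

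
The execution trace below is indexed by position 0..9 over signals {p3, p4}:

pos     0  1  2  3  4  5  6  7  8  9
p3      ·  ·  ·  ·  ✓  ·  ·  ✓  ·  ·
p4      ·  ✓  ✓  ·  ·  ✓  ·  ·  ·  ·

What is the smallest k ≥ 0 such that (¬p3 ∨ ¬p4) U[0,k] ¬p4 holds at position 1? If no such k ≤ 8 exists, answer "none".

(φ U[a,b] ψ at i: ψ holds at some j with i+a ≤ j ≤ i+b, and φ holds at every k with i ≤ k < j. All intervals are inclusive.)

2

Need earliest j ≥ 1 with ¬p4, and (¬p3 ∨ ¬p4) at every k in [1,j-1].
  j=1: rhs fails.
  j=2: rhs fails.
  j=3: rhs holds; lhs holds on [1,2]. k = 2.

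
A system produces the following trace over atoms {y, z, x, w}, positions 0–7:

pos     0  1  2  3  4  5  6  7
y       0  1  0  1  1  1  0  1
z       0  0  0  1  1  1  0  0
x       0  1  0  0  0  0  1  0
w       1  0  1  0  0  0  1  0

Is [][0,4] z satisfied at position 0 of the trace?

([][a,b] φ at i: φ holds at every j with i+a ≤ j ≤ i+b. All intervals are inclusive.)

False

Check z at every j in [0,4]:
  j=0: false
  j=1: false
  j=2: false
  j=3: true
  j=4: true
Fails at j=0 → formula fails.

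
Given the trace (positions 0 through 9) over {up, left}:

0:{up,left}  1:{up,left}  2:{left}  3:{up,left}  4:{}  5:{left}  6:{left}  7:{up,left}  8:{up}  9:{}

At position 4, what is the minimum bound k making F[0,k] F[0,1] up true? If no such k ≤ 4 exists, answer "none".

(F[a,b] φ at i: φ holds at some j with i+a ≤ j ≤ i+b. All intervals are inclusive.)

2

Scan j = 4,5,… for F[0,1] up:
  j=4: fails
  j=5: fails
  j=6: holds
First hit at j=6, so smallest k = 6-4 = 2.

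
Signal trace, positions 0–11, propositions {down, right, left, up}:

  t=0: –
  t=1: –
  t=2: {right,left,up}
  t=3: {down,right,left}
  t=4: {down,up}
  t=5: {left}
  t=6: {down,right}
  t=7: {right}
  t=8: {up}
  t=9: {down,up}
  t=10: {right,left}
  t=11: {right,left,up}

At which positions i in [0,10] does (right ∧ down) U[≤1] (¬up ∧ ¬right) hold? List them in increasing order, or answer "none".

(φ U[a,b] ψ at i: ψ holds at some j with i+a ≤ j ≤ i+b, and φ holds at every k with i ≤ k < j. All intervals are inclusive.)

0, 1, 5

Evaluate at each i in [0,10]:
  i=0: ✓ (rhs at j=0)
  i=1: ✓ (rhs at j=1)
  i=2: ✗ (no rhs in [2,3])
  i=3: ✗ (no rhs in [3,4])
  i=4: ✗ (lhs fails at k=4 before rhs at j=5)
  i=5: ✓ (rhs at j=5)
  i=6: ✗ (no rhs in [6,7])
  i=7: ✗ (no rhs in [7,8])
  i=8: ✗ (no rhs in [8,9])
  i=9: ✗ (no rhs in [9,10])
  i=10: ✗ (no rhs in [10,11])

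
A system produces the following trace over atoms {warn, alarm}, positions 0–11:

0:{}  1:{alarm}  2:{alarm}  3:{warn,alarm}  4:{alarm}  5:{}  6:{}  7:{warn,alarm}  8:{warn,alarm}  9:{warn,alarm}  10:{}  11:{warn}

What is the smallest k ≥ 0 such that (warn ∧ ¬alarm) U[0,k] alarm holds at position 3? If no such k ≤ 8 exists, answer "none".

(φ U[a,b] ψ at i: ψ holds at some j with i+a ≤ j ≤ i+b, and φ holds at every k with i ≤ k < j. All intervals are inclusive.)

0

Need earliest j ≥ 3 with alarm, and (warn ∧ ¬alarm) at every k in [3,j-1].
  j=3: rhs holds (empty prefix). k = 0.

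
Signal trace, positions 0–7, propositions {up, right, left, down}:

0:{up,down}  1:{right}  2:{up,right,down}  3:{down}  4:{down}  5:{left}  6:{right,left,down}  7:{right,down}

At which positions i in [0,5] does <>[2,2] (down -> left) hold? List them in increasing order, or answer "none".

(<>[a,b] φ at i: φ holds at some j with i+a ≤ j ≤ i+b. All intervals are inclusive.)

3, 4

Evaluate at each i in [0,5]:
  i=0: ✗ (none in [2,2])
  i=1: ✗ (none in [3,3])
  i=2: ✗ (none in [4,4])
  i=3: ✓ (witness j=5)
  i=4: ✓ (witness j=6)
  i=5: ✗ (none in [7,7])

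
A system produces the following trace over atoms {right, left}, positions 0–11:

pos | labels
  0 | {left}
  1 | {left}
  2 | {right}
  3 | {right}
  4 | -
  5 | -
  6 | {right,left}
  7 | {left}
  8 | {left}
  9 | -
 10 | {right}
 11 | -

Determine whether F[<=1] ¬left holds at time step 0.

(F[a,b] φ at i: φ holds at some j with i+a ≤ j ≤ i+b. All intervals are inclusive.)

Does not hold

Check ¬left at each j in [0,1]:
  j=0: false
  j=1: false
No position in the window satisfies it → formula fails.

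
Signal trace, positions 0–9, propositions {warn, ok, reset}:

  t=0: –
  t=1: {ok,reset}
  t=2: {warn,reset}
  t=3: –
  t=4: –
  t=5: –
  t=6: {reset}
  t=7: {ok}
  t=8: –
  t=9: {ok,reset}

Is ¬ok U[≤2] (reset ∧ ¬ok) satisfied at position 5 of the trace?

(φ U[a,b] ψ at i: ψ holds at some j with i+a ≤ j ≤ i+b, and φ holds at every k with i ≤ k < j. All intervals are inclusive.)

Need some j in [5,7] with (reset ∧ ¬ok), and ¬ok at every k in [5,j-1].
  j=5: (reset ∧ ¬ok) false.
  j=6: (reset ∧ ¬ok) holds; ¬ok holds at every k in [5,5] → satisfied.

Holds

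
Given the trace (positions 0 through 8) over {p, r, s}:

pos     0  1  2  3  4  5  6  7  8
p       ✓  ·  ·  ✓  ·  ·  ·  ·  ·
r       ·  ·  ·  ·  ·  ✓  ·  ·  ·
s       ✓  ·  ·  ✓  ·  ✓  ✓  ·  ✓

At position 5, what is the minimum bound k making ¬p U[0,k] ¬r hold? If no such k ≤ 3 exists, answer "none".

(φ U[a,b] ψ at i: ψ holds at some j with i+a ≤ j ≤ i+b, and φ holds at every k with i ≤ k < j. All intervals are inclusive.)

1

Need earliest j ≥ 5 with ¬r, and ¬p at every k in [5,j-1].
  j=5: rhs fails.
  j=6: rhs holds; lhs holds on [5,5]. k = 1.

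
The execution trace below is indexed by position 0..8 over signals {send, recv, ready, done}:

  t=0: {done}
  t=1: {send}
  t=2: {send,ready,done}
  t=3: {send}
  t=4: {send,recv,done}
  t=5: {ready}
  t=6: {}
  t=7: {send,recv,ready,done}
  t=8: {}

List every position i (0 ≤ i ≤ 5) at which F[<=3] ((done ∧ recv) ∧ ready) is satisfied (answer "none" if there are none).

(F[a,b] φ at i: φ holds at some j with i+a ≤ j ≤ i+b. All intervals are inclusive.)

4, 5

Evaluate at each i in [0,5]:
  i=0: ✗ (none in [0,3])
  i=1: ✗ (none in [1,4])
  i=2: ✗ (none in [2,5])
  i=3: ✗ (none in [3,6])
  i=4: ✓ (witness j=7)
  i=5: ✓ (witness j=7)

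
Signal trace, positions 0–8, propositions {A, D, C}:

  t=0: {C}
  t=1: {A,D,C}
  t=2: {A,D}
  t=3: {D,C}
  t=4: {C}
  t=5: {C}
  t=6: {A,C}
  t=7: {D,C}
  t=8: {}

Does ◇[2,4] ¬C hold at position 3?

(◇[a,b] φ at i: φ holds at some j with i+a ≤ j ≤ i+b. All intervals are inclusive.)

Check ¬C at each j in [5,7]:
  j=5: false
  j=6: false
  j=7: false
No position in the window satisfies it → formula fails.

No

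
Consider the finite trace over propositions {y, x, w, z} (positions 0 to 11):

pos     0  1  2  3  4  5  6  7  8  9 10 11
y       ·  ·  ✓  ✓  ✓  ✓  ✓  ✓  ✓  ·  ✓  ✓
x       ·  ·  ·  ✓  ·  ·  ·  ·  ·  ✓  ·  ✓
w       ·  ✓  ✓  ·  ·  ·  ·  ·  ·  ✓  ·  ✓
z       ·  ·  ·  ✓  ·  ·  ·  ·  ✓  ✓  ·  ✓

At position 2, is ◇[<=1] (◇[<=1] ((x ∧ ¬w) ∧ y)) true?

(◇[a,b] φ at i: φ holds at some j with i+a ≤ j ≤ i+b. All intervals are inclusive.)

Check ◇[<=1] ((x ∧ ¬w) ∧ y) at each j in [2,3]:
  j=2: holds (witness at 3)
  j=3: holds (witness at 3)
Found at j=2 → formula holds.

Holds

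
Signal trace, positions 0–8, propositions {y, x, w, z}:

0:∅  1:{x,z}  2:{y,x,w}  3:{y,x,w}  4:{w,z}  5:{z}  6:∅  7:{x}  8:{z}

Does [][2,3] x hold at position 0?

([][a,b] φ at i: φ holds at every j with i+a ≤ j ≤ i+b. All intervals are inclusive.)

Check x at every j in [2,3]:
  j=2: true
  j=3: true
All positions satisfy it → formula holds.

Yes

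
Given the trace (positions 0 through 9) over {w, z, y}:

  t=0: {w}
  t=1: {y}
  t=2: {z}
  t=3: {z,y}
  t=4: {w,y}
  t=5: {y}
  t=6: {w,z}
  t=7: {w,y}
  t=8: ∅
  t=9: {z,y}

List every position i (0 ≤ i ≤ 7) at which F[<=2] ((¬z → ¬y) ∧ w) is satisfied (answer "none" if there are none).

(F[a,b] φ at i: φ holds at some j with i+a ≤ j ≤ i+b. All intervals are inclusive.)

Evaluate at each i in [0,7]:
  i=0: ✓ (witness j=0)
  i=1: ✗ (none in [1,3])
  i=2: ✗ (none in [2,4])
  i=3: ✗ (none in [3,5])
  i=4: ✓ (witness j=6)
  i=5: ✓ (witness j=6)
  i=6: ✓ (witness j=6)
  i=7: ✗ (none in [7,9])

0, 4, 5, 6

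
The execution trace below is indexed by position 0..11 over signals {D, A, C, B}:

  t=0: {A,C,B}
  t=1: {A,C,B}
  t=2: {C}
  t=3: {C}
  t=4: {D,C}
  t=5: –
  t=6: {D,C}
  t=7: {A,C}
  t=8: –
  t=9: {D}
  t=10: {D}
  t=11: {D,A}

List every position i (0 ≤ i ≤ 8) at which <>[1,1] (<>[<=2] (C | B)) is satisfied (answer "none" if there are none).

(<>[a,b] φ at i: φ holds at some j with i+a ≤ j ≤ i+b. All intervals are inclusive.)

0, 1, 2, 3, 4, 5, 6

Evaluate at each i in [0,8]:
  i=0: ✓ (witness j=1)
  i=1: ✓ (witness j=2)
  i=2: ✓ (witness j=3)
  i=3: ✓ (witness j=4)
  i=4: ✓ (witness j=5)
  i=5: ✓ (witness j=6)
  i=6: ✓ (witness j=7)
  i=7: ✗ (none in [8,8])
  i=8: ✗ (none in [9,9])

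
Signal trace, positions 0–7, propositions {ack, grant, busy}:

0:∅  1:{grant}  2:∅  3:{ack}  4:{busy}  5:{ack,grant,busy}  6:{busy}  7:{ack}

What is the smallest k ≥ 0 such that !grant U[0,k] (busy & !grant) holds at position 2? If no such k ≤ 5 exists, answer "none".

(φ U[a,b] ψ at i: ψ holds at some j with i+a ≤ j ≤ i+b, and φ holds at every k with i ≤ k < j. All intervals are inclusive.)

2

Need earliest j ≥ 2 with (busy & !grant), and !grant at every k in [2,j-1].
  j=2: rhs fails.
  j=3: rhs fails.
  j=4: rhs holds; lhs holds on [2,3]. k = 2.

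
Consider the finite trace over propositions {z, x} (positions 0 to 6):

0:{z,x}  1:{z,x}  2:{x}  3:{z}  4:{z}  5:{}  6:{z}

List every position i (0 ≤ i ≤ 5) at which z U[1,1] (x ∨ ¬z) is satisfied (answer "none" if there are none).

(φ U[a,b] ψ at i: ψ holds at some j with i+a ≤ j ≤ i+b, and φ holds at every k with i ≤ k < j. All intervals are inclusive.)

Evaluate at each i in [0,5]:
  i=0: ✓ (rhs at j=1; lhs holds on [0,0])
  i=1: ✓ (rhs at j=2; lhs holds on [1,1])
  i=2: ✗ (no rhs in [3,3])
  i=3: ✗ (no rhs in [4,4])
  i=4: ✓ (rhs at j=5; lhs holds on [4,4])
  i=5: ✗ (no rhs in [6,6])

0, 1, 4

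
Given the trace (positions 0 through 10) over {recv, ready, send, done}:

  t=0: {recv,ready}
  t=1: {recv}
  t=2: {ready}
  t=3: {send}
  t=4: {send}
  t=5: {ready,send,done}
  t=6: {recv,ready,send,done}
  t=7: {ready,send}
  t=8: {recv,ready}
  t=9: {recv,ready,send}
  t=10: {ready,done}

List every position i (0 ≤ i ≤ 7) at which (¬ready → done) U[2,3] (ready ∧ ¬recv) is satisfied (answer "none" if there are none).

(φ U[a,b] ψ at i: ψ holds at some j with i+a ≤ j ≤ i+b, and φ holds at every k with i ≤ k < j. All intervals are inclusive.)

Evaluate at each i in [0,7]:
  i=0: ✗ (lhs fails at k=1 before rhs at j=2)
  i=1: ✗ (no rhs in [3,4])
  i=2: ✗ (lhs fails at k=3 before rhs at j=5)
  i=3: ✗ (lhs fails at k=3 before rhs at j=5)
  i=4: ✗ (lhs fails at k=4 before rhs at j=7)
  i=5: ✓ (rhs at j=7; lhs holds on [5,6])
  i=6: ✗ (no rhs in [8,9])
  i=7: ✓ (rhs at j=10; lhs holds on [7,9])

5, 7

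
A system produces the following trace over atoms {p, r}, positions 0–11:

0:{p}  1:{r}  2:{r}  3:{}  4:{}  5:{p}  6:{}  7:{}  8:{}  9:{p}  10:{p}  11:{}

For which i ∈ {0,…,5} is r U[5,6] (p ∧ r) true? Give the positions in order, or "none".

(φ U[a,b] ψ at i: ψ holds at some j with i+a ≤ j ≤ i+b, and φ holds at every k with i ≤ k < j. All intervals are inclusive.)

Evaluate at each i in [0,5]:
  i=0: ✗ (no rhs in [5,6])
  i=1: ✗ (no rhs in [6,7])
  i=2: ✗ (no rhs in [7,8])
  i=3: ✗ (no rhs in [8,9])
  i=4: ✗ (no rhs in [9,10])
  i=5: ✗ (no rhs in [10,11])

none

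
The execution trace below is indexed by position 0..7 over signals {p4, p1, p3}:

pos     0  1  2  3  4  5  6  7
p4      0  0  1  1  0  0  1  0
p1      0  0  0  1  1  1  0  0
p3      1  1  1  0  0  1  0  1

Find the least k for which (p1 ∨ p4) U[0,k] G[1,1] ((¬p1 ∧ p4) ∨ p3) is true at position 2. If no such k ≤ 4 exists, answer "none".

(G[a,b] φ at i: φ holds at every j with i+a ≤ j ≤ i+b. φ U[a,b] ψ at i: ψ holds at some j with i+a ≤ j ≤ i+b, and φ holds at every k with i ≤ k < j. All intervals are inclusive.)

2

Need earliest j ≥ 2 with G[1,1] ((¬p1 ∧ p4) ∨ p3), and (p1 ∨ p4) at every k in [2,j-1].
  j=2: rhs fails.
  j=3: rhs fails.
  j=4: rhs holds; lhs holds on [2,3]. k = 2.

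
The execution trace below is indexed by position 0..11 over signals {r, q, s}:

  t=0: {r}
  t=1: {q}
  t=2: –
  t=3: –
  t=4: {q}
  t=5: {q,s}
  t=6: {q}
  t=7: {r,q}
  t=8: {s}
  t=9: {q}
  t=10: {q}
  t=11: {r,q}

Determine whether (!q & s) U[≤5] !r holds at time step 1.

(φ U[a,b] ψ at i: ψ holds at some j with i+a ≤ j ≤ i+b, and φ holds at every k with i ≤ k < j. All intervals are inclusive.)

Yes

Need some j in [1,6] with !r, and (!q & s) at every k in [1,j-1].
  j=1: !r holds; no prefix to check → satisfied.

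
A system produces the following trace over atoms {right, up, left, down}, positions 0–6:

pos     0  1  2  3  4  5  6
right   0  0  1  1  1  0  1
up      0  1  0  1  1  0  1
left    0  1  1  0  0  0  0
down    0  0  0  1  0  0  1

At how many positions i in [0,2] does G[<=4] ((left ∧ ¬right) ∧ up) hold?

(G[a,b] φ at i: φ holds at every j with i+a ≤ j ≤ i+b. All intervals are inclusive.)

Evaluate at each i in [0,2]:
  i=0: ✗ (fails at j=0)
  i=1: ✗ (fails at j=2)
  i=2: ✗ (fails at j=2)
Positions where it holds: {} → 0.

0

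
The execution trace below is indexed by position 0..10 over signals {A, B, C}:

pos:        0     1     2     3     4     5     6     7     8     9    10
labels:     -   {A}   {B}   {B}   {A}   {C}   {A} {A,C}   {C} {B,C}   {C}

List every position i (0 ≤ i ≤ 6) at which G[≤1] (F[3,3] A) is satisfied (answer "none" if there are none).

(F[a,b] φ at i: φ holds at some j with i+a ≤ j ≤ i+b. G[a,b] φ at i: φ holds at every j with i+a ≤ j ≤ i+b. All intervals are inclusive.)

3

Evaluate at each i in [0,6]:
  i=0: ✗ (fails at j=0)
  i=1: ✗ (fails at j=2)
  i=2: ✗ (fails at j=2)
  i=3: ✓ (all of [3,4])
  i=4: ✗ (fails at j=5)
  i=5: ✗ (fails at j=5)
  i=6: ✗ (fails at j=6)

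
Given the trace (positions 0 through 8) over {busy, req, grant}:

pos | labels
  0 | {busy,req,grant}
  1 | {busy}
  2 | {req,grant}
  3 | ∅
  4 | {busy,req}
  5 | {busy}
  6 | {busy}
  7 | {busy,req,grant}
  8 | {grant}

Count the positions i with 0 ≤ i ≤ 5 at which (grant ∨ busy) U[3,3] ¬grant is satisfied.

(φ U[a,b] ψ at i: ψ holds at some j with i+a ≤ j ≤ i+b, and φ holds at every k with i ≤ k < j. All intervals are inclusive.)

1

Evaluate at each i in [0,5]:
  i=0: ✓ (rhs at j=3; lhs holds on [0,2])
  i=1: ✗ (lhs fails at k=3 before rhs at j=4)
  i=2: ✗ (lhs fails at k=3 before rhs at j=5)
  i=3: ✗ (lhs fails at k=3 before rhs at j=6)
  i=4: ✗ (no rhs in [7,7])
  i=5: ✗ (no rhs in [8,8])
Positions where it holds: {0} → 1.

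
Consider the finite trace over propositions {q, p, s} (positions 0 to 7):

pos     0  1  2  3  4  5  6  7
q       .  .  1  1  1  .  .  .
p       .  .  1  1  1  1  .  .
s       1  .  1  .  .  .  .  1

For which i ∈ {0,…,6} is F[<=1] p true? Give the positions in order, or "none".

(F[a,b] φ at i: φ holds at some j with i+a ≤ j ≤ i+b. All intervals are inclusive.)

Evaluate at each i in [0,6]:
  i=0: ✗ (none in [0,1])
  i=1: ✓ (witness j=2)
  i=2: ✓ (witness j=2)
  i=3: ✓ (witness j=3)
  i=4: ✓ (witness j=4)
  i=5: ✓ (witness j=5)
  i=6: ✗ (none in [6,7])

1, 2, 3, 4, 5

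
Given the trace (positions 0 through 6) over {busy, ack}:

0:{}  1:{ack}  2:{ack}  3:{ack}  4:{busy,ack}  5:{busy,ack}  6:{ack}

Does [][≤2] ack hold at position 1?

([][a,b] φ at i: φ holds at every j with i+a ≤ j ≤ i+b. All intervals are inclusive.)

Yes

Check ack at every j in [1,3]:
  j=1: true
  j=2: true
  j=3: true
All positions satisfy it → formula holds.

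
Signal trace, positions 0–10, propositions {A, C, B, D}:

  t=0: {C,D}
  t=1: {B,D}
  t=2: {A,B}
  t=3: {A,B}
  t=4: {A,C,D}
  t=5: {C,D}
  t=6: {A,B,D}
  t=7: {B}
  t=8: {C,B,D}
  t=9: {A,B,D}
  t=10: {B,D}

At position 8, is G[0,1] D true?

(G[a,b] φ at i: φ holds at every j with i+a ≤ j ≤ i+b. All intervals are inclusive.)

Check D at every j in [8,9]:
  j=8: true
  j=9: true
All positions satisfy it → formula holds.

True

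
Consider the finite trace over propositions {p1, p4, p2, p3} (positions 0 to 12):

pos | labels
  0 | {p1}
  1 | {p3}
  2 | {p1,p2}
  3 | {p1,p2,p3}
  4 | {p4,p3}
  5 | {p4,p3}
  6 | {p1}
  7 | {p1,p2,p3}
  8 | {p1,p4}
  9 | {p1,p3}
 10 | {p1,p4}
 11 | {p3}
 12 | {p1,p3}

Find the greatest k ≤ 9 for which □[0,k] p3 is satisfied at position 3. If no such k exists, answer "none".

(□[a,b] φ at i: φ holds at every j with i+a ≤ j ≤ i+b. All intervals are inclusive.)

2

p3 must hold from j=3 onward; find where it first fails.
  j=3: holds
  j=4: holds
  j=5: holds
  j=6: fails
Holds on [3,5], so largest k = 2.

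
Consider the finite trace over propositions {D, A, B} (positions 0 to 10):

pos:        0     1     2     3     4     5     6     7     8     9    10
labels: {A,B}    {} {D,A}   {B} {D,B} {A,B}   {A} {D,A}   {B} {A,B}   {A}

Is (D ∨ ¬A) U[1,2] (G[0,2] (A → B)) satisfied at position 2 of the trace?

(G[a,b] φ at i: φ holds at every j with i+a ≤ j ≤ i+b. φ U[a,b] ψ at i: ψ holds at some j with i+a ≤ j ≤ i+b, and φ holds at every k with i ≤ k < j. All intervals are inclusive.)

Yes

Need some j in [3,4] with G[0,2] (A → B), and (D ∨ ¬A) at every k in [2,j-1].
  j=3: G[0,2] (A → B) holds; (D ∨ ¬A) holds at every k in [2,2] → satisfied.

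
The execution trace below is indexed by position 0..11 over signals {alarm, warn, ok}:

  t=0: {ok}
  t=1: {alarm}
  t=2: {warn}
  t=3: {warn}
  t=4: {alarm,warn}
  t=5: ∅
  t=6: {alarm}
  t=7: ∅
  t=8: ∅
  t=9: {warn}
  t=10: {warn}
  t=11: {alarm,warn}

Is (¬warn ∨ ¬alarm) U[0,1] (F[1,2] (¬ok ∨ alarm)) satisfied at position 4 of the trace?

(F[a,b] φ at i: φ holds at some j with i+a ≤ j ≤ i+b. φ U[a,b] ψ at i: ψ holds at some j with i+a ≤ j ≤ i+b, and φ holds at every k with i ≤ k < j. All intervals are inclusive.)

Need some j in [4,5] with F[1,2] (¬ok ∨ alarm), and (¬warn ∨ ¬alarm) at every k in [4,j-1].
  j=4: F[1,2] (¬ok ∨ alarm) holds; no prefix to check → satisfied.

Holds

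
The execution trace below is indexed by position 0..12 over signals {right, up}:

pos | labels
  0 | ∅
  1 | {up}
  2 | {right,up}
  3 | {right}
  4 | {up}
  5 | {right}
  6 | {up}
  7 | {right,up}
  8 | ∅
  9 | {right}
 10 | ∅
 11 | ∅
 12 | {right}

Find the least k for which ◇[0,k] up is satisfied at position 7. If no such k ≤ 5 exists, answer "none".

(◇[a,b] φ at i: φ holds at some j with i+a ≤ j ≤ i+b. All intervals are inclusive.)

Scan j = 7,8,… for up:
  j=7: holds
First hit at j=7, so smallest k = 7-7 = 0.

0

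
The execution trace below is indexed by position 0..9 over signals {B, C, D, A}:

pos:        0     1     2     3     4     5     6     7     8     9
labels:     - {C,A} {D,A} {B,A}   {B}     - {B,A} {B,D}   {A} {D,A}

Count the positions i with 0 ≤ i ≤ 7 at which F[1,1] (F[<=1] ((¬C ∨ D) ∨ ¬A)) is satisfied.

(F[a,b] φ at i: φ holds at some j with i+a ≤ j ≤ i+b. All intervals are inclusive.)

8

Evaluate at each i in [0,7]:
  i=0: ✓ (witness j=1)
  i=1: ✓ (witness j=2)
  i=2: ✓ (witness j=3)
  i=3: ✓ (witness j=4)
  i=4: ✓ (witness j=5)
  i=5: ✓ (witness j=6)
  i=6: ✓ (witness j=7)
  i=7: ✓ (witness j=8)
Positions where it holds: {0, 1, 2, 3, 4, 5, 6, 7} → 8.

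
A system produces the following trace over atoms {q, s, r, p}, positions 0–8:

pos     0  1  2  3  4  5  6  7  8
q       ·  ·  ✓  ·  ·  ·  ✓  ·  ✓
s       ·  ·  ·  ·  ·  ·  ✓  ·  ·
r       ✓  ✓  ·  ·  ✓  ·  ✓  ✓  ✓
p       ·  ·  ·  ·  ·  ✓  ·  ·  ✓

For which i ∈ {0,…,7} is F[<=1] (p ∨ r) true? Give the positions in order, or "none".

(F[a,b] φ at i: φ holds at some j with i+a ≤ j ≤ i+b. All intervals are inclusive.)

Evaluate at each i in [0,7]:
  i=0: ✓ (witness j=0)
  i=1: ✓ (witness j=1)
  i=2: ✗ (none in [2,3])
  i=3: ✓ (witness j=4)
  i=4: ✓ (witness j=4)
  i=5: ✓ (witness j=5)
  i=6: ✓ (witness j=6)
  i=7: ✓ (witness j=7)

0, 1, 3, 4, 5, 6, 7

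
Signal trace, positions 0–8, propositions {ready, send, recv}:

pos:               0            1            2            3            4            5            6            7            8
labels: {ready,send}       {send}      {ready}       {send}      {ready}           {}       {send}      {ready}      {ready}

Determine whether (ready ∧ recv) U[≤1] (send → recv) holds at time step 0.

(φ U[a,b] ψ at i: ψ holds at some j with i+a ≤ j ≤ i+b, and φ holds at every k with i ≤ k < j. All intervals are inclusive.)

Need some j in [0,1] with (send → recv), and (ready ∧ recv) at every k in [0,j-1].
  j=0: (send → recv) false.
  j=1: (send → recv) false.
No j in the window works → until fails.

No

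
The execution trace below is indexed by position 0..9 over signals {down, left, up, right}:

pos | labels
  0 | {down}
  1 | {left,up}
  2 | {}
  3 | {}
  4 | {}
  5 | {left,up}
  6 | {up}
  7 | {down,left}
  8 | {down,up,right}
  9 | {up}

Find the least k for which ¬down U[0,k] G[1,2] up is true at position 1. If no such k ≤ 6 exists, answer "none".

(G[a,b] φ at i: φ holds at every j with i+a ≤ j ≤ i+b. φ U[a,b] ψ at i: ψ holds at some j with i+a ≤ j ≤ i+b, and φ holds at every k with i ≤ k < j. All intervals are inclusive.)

Need earliest j ≥ 1 with G[1,2] up, and ¬down at every k in [1,j-1].
  j=1: rhs fails.
  j=2: rhs fails.
  j=3: rhs fails.
  j=4: rhs holds; lhs holds on [1,3]. k = 3.

3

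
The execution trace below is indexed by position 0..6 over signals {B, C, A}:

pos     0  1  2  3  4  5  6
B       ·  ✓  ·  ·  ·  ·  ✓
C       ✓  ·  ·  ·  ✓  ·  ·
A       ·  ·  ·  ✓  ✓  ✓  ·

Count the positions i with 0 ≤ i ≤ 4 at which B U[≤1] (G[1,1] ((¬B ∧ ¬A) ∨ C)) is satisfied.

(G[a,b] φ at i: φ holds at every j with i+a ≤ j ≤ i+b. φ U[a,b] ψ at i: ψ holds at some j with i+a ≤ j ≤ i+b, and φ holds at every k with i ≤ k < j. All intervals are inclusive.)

2

Evaluate at each i in [0,4]:
  i=0: ✗ (lhs fails at k=0 before rhs at j=1)
  i=1: ✓ (rhs at j=1)
  i=2: ✗ (lhs fails at k=2 before rhs at j=3)
  i=3: ✓ (rhs at j=3)
  i=4: ✗ (no rhs in [4,5])
Positions where it holds: {1, 3} → 2.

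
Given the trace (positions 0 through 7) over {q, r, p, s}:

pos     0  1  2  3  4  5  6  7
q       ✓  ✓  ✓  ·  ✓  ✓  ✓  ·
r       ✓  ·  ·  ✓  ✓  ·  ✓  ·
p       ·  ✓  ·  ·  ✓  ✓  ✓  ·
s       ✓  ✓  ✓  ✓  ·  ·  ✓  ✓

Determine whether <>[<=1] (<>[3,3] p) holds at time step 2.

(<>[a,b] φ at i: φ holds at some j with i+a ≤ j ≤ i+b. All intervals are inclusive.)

Yes

Check <>[3,3] p at each j in [2,3]:
  j=2: holds (witness at 5)
  j=3: holds (witness at 6)
Found at j=2 → formula holds.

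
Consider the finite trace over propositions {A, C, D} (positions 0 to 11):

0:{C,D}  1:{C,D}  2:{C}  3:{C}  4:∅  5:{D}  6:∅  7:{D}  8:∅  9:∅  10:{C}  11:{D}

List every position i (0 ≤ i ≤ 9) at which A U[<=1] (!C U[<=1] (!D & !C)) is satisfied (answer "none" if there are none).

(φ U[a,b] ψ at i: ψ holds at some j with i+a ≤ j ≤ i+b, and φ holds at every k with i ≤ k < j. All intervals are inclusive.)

Evaluate at each i in [0,9]:
  i=0: ✗ (no rhs in [0,1])
  i=1: ✗ (no rhs in [1,2])
  i=2: ✗ (no rhs in [2,3])
  i=3: ✗ (lhs fails at k=3 before rhs at j=4)
  i=4: ✓ (rhs at j=4)
  i=5: ✓ (rhs at j=5)
  i=6: ✓ (rhs at j=6)
  i=7: ✓ (rhs at j=7)
  i=8: ✓ (rhs at j=8)
  i=9: ✓ (rhs at j=9)

4, 5, 6, 7, 8, 9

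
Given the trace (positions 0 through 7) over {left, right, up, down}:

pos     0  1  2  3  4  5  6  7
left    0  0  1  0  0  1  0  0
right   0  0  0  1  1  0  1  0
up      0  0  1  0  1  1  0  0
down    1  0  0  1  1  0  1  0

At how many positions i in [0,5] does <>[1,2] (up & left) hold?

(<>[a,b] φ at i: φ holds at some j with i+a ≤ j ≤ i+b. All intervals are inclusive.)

Evaluate at each i in [0,5]:
  i=0: ✓ (witness j=2)
  i=1: ✓ (witness j=2)
  i=2: ✗ (none in [3,4])
  i=3: ✓ (witness j=5)
  i=4: ✓ (witness j=5)
  i=5: ✗ (none in [6,7])
Positions where it holds: {0, 1, 3, 4} → 4.

4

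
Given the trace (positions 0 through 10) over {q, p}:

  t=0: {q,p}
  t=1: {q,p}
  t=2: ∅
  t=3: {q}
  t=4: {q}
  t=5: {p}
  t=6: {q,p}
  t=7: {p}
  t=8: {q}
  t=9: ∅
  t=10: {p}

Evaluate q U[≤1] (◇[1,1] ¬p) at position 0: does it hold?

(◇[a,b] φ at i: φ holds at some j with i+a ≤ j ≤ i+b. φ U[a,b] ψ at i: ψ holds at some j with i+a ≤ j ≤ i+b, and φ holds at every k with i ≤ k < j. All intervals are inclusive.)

Yes

Need some j in [0,1] with ◇[1,1] ¬p, and q at every k in [0,j-1].
  j=0: ◇[1,1] ¬p — fails (none in [1,1]).
  j=1: ◇[1,1] ¬p holds; q holds at every k in [0,0] → satisfied.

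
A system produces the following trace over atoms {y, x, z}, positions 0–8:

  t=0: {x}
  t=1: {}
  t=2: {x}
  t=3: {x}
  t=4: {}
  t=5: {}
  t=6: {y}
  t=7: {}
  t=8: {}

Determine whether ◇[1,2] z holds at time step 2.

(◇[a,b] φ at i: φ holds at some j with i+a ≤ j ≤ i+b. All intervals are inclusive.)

Does not hold

Check z at each j in [3,4]:
  j=3: false
  j=4: false
No position in the window satisfies it → formula fails.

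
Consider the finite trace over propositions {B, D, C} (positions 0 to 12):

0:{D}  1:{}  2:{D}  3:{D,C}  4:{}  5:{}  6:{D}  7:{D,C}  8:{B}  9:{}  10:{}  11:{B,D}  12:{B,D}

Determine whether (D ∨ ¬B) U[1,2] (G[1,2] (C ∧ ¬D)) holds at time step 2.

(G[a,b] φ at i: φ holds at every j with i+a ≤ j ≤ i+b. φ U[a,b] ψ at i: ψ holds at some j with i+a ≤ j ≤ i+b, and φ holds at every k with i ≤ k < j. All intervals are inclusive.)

False

Need some j in [3,4] with G[1,2] (C ∧ ¬D), and (D ∨ ¬B) at every k in [2,j-1].
  j=3: G[1,2] (C ∧ ¬D) — fails at 4.
  j=4: G[1,2] (C ∧ ¬D) — fails at 5.
No j in the window works → until fails.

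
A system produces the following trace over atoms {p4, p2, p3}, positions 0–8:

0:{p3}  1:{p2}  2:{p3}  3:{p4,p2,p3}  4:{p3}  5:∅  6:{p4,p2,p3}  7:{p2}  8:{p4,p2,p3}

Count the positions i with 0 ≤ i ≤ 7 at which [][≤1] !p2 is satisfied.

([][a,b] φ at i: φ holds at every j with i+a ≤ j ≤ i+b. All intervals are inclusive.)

Evaluate at each i in [0,7]:
  i=0: ✗ (fails at j=1)
  i=1: ✗ (fails at j=1)
  i=2: ✗ (fails at j=3)
  i=3: ✗ (fails at j=3)
  i=4: ✓ (all of [4,5])
  i=5: ✗ (fails at j=6)
  i=6: ✗ (fails at j=6)
  i=7: ✗ (fails at j=7)
Positions where it holds: {4} → 1.

1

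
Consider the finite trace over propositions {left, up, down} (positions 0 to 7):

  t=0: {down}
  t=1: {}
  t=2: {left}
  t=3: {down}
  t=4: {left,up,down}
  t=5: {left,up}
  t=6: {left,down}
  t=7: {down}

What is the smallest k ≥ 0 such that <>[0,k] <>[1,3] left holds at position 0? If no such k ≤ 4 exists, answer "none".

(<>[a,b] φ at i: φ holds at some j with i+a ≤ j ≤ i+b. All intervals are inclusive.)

Scan j = 0,1,… for <>[1,3] left:
  j=0: holds
First hit at j=0, so smallest k = 0-0 = 0.

0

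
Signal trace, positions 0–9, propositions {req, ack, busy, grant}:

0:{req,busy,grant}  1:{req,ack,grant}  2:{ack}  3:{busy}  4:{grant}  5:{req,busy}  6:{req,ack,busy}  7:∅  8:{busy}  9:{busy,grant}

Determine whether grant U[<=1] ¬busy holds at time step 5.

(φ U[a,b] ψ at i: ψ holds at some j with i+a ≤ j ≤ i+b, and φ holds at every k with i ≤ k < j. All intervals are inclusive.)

False

Need some j in [5,6] with ¬busy, and grant at every k in [5,j-1].
  j=5: ¬busy false.
  j=6: ¬busy false.
No j in the window works → until fails.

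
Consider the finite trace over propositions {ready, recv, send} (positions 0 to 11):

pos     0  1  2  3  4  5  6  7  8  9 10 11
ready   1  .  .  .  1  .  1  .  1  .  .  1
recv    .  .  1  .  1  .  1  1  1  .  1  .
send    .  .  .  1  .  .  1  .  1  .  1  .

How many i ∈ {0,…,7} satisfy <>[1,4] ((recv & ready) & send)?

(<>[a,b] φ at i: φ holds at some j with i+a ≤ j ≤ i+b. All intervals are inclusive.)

Evaluate at each i in [0,7]:
  i=0: ✗ (none in [1,4])
  i=1: ✗ (none in [2,5])
  i=2: ✓ (witness j=6)
  i=3: ✓ (witness j=6)
  i=4: ✓ (witness j=6)
  i=5: ✓ (witness j=6)
  i=6: ✓ (witness j=8)
  i=7: ✓ (witness j=8)
Positions where it holds: {2, 3, 4, 5, 6, 7} → 6.

6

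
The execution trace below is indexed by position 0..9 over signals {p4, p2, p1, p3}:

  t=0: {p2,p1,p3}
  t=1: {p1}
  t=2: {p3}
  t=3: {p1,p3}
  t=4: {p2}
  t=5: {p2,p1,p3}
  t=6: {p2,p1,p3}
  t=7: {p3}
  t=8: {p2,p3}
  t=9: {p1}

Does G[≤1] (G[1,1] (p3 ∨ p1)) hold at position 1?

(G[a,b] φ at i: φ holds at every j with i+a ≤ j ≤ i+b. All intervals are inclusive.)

True

Check G[1,1] (p3 ∨ p1) at every j in [1,2]:
  j=1: holds on [2,2]
  j=2: holds on [3,3]
All positions satisfy it → formula holds.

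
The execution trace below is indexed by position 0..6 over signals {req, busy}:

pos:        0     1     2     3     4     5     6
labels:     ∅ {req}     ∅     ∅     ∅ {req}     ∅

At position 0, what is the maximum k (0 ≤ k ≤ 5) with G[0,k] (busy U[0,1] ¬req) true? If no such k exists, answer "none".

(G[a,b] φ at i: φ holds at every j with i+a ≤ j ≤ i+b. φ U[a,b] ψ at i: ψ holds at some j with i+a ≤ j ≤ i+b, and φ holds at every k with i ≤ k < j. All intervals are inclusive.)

0

(busy U[0,1] ¬req) must hold from j=0 onward; find where it first fails.
  j=0: holds
  j=1: fails
Holds on [0,0], so largest k = 0.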